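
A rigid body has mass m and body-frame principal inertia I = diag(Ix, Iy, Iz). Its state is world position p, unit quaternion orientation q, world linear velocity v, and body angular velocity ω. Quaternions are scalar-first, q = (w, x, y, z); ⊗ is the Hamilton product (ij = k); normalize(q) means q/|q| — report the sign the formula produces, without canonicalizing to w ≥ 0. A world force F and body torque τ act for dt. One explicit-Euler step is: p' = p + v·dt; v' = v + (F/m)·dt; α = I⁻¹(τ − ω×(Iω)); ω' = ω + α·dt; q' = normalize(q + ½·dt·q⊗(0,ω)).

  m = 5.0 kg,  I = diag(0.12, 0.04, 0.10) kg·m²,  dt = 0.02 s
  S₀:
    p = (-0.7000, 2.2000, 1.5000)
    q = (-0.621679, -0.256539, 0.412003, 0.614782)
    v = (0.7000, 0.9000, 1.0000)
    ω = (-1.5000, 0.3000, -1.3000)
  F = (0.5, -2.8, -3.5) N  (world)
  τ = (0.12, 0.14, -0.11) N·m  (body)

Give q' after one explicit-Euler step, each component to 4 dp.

q' = (-0.6186, -0.2544, 0.3975, 0.6281)

q⊗(0,ω) = (0.2908072, 0.2124800, -1.4421774, 1.3492255)
q' = normalize(q + ½dt·q⊗(0,ω)) = (-0.6186, -0.2544, 0.3975, 0.6281)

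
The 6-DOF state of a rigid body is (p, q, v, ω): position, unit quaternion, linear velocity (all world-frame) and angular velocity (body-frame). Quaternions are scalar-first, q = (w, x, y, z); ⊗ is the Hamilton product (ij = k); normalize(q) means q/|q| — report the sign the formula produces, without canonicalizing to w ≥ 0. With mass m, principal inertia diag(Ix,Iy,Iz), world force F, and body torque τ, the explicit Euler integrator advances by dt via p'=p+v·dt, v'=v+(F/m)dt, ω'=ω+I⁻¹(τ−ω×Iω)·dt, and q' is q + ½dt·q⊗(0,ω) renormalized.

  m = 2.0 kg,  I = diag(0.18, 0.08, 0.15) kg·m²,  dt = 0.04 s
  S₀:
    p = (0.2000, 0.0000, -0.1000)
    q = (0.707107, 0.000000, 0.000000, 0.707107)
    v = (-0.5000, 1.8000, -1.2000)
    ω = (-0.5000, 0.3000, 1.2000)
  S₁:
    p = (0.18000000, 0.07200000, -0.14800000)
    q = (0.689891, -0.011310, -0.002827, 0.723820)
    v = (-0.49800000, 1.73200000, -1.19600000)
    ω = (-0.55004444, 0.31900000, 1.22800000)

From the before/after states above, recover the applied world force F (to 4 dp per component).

F = (0.1000, -3.4000, 0.2000)

velocity change Δv = (0.00200000, -0.06800000, 0.00400000)
F = m·Δv/dt = (0.1000, -3.4000, 0.2000)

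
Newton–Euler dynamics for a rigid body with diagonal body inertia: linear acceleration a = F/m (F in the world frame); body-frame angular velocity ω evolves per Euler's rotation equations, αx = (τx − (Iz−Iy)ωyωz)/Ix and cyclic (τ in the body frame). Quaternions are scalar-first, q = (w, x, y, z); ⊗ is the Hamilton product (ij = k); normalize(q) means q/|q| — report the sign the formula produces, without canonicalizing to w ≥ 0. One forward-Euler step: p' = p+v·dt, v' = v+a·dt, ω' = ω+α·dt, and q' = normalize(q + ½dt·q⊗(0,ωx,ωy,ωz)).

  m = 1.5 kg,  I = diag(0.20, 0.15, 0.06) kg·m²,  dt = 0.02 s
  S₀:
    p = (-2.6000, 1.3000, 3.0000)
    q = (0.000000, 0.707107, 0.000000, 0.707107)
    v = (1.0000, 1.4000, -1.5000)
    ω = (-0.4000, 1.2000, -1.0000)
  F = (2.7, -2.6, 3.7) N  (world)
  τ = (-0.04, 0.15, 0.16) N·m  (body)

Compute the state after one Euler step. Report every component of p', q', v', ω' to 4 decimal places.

p' = (-2.5800, 1.3280, 2.9700)
q' = (0.0099, 0.6985, 0.0042, 0.7155)
v' = (1.0360, 1.3653, -1.4507)
ω' = (-0.4148, 1.2125, -0.9547)

precession coupling ω×(Iω) = (0.1080, 0.0560, 0.0240)
(τ − ω×Iω)/I = (-0.7400, 0.6267, 2.2667)
ω' = ω + α·dt = (-0.4148, 1.2125, -0.9547)
q⊗(0,ω) = (0.9899498, -0.8485284, 0.4242642, 0.8485284)
q + ½dt·q⊗(0,ω), renormalized = (0.0099, 0.6985, 0.0042, 0.7155)
linear accel F/m = (1.8000, -1.7333, 2.4667)
p + v·dt = (-2.5800, 1.3280, 2.9700)
v' = v + a·dt = (1.0360, 1.3653, -1.4507)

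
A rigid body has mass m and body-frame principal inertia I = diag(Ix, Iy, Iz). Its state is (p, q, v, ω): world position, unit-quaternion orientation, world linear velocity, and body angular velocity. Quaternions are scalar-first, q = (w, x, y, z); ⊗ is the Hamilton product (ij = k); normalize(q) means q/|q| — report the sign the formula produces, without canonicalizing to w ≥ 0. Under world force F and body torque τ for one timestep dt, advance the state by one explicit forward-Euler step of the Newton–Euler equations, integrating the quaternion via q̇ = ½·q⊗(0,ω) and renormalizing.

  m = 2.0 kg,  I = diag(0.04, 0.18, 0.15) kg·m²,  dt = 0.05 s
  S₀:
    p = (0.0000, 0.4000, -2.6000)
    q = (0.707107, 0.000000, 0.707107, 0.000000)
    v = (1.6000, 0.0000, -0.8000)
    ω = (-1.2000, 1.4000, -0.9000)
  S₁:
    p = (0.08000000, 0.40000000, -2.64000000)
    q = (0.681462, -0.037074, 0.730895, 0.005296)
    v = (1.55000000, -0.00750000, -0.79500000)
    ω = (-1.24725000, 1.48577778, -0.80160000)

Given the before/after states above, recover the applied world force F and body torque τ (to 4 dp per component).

F = (-2.0000, -0.3000, 0.2000)
τ = (0.0000, 0.1900, 0.0600)

ω₁ − ω₀ = (-0.04725000, 0.08577778, 0.09840000)
gyro term ω₀×Iω₀ = (0.0378, -0.1188, -0.2352)
applied torque τ = (0.0000, 0.1900, 0.0600)
v₁ − v₀ = (-0.05000000, -0.00750000, 0.00500000)
applied force F = (-2.0000, -0.3000, 0.2000)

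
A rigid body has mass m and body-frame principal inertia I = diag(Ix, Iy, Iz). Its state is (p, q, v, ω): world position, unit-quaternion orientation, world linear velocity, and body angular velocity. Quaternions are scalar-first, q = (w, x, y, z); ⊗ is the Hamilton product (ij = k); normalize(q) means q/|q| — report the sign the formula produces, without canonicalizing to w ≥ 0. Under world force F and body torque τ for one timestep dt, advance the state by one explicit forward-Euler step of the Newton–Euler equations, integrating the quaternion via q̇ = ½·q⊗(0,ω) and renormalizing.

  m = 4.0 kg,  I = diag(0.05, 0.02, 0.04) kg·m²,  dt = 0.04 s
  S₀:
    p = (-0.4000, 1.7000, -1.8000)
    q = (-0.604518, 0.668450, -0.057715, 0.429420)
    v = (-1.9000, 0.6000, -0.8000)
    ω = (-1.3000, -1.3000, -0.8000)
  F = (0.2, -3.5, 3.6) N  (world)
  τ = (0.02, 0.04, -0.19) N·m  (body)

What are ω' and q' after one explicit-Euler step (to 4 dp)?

ω' = (-1.3006, -1.2408, -0.9393)
q' = (-0.5813, 0.6957, -0.0424, 0.4199)

α = I⁻¹(τ − ω×Iω) = (-0.0160, 1.4800, -3.4825)
new body rate ω' = (-1.3006, -1.2408, -0.9393)
2q̇ = q⊗(0,ω) = (1.1374915, 1.3902914, 0.7623874, -0.4604001)
updated quaternion q' = (-0.5813, 0.6957, -0.0424, 0.4199)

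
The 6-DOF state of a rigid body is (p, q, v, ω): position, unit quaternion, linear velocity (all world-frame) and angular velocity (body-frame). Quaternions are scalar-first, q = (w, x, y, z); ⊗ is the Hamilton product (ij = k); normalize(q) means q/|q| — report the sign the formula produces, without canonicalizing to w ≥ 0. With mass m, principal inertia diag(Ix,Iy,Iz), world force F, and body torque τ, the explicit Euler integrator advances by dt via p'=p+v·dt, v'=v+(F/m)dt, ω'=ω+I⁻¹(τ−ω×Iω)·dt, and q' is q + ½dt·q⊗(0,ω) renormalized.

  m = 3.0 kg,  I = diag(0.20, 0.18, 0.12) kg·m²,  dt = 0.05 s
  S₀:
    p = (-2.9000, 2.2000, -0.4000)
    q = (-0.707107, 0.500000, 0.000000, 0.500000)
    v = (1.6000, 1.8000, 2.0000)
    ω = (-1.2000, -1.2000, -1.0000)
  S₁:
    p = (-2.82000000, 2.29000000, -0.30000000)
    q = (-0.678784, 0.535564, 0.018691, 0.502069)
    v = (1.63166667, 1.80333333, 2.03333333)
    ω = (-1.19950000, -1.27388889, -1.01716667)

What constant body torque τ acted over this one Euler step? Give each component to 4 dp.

Δω = ω₁−ω₀ = (0.00050000, -0.07388889, -0.01716667)
ω₀×(Iω₀) = (-0.0720, 0.0960, -0.0288)
τ = I·(Δω/dt) + ω₀×(Iω₀) = (-0.0700, -0.1700, -0.0700)

τ = (-0.0700, -0.1700, -0.0700)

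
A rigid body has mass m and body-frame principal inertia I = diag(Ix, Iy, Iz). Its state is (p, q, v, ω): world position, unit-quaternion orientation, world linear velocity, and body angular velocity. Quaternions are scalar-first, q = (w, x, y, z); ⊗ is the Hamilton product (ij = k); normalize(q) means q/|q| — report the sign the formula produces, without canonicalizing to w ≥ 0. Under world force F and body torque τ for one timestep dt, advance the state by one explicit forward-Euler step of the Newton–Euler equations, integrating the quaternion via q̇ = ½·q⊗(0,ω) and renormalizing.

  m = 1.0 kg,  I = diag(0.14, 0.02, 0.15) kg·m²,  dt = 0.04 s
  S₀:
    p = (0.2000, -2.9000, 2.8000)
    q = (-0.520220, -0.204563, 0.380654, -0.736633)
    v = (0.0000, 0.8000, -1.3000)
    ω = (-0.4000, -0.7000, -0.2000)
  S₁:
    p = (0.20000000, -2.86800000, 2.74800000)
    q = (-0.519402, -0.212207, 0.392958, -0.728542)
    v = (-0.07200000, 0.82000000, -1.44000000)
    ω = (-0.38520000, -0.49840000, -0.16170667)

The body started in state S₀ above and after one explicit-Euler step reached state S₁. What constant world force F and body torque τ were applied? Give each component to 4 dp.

F = (-1.8000, 0.5000, -3.5000)
τ = (0.0700, 0.1000, 0.1100)

rate change Δω = (0.01480000, 0.20160000, 0.03829333)
ω₀×(Iω₀) = (0.0182, -0.0008, -0.0336)
τ = I·(Δω/dt) + ω₀×(Iω₀) = (0.0700, 0.1000, 0.1100)
Δv = v₁−v₀ = (-0.07200000, 0.02000000, -0.14000000)
applied force F = (-1.8000, 0.5000, -3.5000)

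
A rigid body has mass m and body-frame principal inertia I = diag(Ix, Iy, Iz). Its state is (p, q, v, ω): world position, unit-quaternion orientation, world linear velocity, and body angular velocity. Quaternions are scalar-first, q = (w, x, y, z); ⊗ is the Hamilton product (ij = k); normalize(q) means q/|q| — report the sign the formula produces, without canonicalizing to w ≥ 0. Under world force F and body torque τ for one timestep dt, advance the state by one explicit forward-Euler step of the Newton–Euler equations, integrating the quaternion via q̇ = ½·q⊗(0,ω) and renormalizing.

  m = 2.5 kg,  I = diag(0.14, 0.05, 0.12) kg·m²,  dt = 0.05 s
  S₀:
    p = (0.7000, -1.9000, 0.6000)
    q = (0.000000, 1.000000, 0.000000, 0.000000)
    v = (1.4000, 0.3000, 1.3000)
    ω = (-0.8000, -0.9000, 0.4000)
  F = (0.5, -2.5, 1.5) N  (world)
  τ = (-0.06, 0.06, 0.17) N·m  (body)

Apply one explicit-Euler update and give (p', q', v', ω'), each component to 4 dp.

linear accel F/m = (0.2000, -1.0000, 0.6000)
p + v·dt = (0.7700, -1.8850, 0.6650)
v' = v + a·dt = (1.4100, 0.2500, 1.3300)
(τ − ω×Iω)/I = (-0.2486, 1.3280, 1.9567)
new body rate ω' = (-0.8124, -0.8336, 0.4978)
q⊗(0,ω) = (0.8000000, 0.0000000, -0.4000000, -0.9000000)
q + ½dt·q⊗(0,ω), renormalized = (0.0200, 0.9995, -0.0100, -0.0225)

p' = (0.7700, -1.8850, 0.6650)
q' = (0.0200, 0.9995, -0.0100, -0.0225)
v' = (1.4100, 0.2500, 1.3300)
ω' = (-0.8124, -0.8336, 0.4978)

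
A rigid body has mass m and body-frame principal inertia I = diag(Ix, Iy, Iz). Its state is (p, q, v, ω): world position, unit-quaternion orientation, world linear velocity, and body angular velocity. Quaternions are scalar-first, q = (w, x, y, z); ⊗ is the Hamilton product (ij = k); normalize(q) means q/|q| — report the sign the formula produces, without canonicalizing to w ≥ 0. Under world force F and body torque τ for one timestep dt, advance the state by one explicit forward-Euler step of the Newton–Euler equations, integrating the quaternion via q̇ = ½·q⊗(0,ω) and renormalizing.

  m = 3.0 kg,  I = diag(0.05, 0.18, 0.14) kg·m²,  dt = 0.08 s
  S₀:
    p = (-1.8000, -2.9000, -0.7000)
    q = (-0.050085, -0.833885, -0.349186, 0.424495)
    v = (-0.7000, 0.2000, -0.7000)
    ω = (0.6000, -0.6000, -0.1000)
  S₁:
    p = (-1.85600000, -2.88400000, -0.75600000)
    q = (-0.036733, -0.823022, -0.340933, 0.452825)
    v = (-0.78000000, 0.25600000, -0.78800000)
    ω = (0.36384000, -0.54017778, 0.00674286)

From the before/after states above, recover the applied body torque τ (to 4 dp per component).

rate change Δω = (-0.23616000, 0.05982222, 0.10674286)
τ = I·(Δω/dt) + ω₀×(Iω₀) = (-0.1500, 0.1400, 0.1400)

τ = (-0.1500, 0.1400, 0.1400)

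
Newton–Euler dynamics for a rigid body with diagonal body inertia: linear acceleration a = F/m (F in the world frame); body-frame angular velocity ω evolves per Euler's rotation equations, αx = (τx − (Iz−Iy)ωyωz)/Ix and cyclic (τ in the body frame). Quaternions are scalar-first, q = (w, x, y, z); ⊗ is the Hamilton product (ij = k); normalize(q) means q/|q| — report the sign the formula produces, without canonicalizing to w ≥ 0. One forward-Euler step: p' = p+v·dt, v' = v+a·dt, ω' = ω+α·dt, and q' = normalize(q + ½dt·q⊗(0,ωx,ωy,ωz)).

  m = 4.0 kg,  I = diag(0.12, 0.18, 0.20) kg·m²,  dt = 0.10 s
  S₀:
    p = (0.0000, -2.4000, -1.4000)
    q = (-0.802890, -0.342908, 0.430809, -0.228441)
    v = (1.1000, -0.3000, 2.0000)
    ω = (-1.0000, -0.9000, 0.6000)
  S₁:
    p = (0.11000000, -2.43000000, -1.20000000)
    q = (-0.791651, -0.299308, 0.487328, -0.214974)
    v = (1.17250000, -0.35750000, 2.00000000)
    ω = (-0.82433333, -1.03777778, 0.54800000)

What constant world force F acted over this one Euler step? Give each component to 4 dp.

Δv = v₁−v₀ = (0.07250000, -0.05750000, 0.00000000)
F = m·Δv/dt = (2.9000, -2.3000, 0.0000)

F = (2.9000, -2.3000, 0.0000)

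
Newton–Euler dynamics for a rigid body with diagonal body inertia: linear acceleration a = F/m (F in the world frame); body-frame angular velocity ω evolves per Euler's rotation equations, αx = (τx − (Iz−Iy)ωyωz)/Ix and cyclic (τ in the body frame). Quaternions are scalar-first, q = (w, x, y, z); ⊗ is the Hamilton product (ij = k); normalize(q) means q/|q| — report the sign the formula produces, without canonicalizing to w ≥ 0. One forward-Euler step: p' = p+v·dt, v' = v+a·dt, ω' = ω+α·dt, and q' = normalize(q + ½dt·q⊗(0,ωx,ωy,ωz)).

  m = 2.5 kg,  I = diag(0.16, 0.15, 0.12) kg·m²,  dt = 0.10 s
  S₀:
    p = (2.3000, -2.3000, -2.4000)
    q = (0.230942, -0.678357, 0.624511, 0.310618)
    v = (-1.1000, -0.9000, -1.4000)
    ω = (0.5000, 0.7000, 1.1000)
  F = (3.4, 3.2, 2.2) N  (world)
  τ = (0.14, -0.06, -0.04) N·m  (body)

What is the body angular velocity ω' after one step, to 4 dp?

(τ − ω×Iω)/I = (1.0194, -0.5467, -0.3042)
ω' = ω + α·dt = (0.6019, 0.6453, 1.0696)

ω' = (0.6019, 0.6453, 1.0696)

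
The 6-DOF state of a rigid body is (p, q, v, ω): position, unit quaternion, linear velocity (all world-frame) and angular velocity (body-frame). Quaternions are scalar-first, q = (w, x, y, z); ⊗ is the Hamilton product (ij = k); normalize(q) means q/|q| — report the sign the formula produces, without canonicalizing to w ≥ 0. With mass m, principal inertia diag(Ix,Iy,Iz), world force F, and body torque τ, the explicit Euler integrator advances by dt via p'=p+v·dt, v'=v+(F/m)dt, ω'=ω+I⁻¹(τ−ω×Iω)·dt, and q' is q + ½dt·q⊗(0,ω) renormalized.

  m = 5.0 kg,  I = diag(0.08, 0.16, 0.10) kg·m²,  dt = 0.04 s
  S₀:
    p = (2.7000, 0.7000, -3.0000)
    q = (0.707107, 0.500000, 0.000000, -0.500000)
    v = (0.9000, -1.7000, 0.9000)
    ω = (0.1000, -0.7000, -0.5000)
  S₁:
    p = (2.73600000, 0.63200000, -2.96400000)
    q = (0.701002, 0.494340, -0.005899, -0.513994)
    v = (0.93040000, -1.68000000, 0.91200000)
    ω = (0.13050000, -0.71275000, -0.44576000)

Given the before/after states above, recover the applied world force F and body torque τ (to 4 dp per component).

ω₁ − ω₀ = (0.03050000, -0.01275000, 0.05424000)
applied torque τ = (0.0400, -0.0500, 0.1300)
velocity change Δv = (0.03040000, 0.02000000, 0.01200000)
m·(v₁−v₀)/dt = (3.8000, 2.5000, 1.5000)

F = (3.8000, 2.5000, 1.5000)
τ = (0.0400, -0.0500, 0.1300)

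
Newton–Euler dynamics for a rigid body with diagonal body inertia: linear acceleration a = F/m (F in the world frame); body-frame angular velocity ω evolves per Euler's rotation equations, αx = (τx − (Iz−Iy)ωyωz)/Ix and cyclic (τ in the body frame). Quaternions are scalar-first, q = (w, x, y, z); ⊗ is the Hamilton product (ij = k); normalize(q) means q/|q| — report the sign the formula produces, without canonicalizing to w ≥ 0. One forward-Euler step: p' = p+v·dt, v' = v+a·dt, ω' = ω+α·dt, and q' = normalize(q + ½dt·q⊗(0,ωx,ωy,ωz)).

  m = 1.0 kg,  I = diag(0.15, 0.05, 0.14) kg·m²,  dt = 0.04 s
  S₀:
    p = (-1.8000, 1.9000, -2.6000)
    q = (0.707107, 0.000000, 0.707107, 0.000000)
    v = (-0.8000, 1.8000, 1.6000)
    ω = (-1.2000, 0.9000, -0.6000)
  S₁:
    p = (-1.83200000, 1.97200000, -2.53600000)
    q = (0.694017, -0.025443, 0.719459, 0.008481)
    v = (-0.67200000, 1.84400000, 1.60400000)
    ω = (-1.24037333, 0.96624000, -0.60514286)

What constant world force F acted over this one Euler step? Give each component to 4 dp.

v₁ − v₀ = (0.12800000, 0.04400000, 0.00400000)
m·(v₁−v₀)/dt = (3.2000, 1.1000, 0.1000)

F = (3.2000, 1.1000, 0.1000)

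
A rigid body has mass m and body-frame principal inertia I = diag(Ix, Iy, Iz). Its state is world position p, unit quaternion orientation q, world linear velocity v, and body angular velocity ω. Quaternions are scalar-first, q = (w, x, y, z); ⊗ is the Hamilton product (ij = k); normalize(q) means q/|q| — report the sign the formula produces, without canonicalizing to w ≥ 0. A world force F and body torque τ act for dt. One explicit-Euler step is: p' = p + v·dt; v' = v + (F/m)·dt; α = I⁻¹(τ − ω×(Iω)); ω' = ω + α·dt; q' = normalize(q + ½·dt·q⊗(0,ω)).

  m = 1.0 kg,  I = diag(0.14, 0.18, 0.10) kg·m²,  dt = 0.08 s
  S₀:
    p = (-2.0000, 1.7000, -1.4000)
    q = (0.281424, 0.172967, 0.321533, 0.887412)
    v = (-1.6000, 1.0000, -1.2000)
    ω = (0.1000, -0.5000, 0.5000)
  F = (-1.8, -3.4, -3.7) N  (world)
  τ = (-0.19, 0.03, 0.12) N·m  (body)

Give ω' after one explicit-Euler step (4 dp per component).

ω' = (-0.0200, -0.4876, 0.5976)

angular accel α = (-1.5000, 0.1556, 1.2200)
new body rate ω' = (-0.0200, -0.4876, 0.5976)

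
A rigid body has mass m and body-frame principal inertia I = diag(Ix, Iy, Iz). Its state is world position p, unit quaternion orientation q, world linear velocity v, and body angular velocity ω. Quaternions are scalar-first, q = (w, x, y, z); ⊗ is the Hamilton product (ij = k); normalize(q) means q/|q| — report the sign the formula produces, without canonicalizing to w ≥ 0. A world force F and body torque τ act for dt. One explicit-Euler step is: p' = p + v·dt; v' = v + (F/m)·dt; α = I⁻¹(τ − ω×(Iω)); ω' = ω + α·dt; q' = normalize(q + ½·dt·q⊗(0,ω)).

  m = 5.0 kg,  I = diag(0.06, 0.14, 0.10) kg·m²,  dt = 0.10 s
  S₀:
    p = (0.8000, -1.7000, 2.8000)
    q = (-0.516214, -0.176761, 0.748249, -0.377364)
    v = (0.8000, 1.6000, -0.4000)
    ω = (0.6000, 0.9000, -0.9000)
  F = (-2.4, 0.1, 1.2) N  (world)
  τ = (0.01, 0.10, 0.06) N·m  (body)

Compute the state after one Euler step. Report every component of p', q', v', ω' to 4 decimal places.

p' = (0.8800, -1.5400, 2.7600)
q' = (-0.5602, -0.2084, 0.7040, -0.3836)
v' = (0.7520, 1.6020, -0.3760)
ω' = (0.5627, 0.9560, -0.8832)

p' = p + v·dt = (0.8800, -1.5400, 2.7600)
v + (F/m)dt = (0.7520, 1.6020, -0.3760)
ω×(Iω) gyroscopic = (0.0324, 0.0216, 0.0432)
(τ − ω×Iω)/I = (-0.3733, 0.5600, 0.1680)
ω' = ω + α·dt = (0.5627, 0.9560, -0.8832)
2q̇ = q⊗(0,ω) = (-0.9069951, -0.6435249, -0.8500959, -0.1434417)
q' = normalize(q + ½dt·q⊗(0,ω)) = (-0.5602, -0.2084, 0.7040, -0.3836)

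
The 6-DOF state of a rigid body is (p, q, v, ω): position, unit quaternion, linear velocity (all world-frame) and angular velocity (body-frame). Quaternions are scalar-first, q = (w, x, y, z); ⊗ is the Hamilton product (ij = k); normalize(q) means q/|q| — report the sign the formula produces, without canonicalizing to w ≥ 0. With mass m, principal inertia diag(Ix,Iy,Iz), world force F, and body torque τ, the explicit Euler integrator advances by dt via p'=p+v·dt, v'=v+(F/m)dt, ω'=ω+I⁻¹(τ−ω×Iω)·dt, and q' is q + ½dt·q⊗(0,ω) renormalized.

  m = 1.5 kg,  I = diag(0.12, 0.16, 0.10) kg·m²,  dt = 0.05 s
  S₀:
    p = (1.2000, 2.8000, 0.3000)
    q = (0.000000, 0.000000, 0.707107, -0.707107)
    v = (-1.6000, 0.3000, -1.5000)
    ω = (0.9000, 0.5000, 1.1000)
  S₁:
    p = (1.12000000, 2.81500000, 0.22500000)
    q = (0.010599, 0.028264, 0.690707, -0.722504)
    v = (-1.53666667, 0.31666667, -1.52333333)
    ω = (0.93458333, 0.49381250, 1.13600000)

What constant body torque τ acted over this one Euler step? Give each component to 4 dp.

Δω = ω₁−ω₀ = (0.03458333, -0.00618750, 0.03600000)
I·α + gyro = (0.0500, 0.0000, 0.0900)

τ = (0.0500, 0.0000, 0.0900)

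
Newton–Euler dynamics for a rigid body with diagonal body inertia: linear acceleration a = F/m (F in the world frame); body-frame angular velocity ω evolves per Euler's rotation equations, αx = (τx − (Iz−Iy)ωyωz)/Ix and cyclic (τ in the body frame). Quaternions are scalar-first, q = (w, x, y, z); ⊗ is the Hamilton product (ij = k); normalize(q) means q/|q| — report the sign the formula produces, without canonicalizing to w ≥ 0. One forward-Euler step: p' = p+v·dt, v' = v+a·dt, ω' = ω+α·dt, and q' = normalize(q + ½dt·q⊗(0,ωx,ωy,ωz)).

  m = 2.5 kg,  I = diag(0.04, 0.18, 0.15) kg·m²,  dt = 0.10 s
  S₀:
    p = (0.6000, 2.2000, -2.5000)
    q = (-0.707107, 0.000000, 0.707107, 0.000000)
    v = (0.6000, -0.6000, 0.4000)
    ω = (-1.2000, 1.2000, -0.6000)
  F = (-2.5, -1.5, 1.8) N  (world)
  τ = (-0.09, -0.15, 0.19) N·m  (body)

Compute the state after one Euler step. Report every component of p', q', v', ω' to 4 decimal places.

p' = (0.6600, 2.1400, -2.4600)
q' = (-0.7465, 0.0211, 0.6620, 0.0634)
v' = (0.5000, -0.6600, 0.4720)
ω' = (-1.4790, 1.1607, -0.3389)

p' = p + v·dt = (0.6600, 2.1400, -2.4600)
v' = v + a·dt = (0.5000, -0.6600, 0.4720)
angular accel α = (-2.7900, -0.3933, 2.6107)
new body rate ω' = (-1.4790, 1.1607, -0.3389)
Hamilton product q⊗(0,ω) = (-0.8485284, 0.4242642, -0.8485284, 1.2727926)
q' = normalize(q + ½dt·q⊗(0,ω)) = (-0.7465, 0.0211, 0.6620, 0.0634)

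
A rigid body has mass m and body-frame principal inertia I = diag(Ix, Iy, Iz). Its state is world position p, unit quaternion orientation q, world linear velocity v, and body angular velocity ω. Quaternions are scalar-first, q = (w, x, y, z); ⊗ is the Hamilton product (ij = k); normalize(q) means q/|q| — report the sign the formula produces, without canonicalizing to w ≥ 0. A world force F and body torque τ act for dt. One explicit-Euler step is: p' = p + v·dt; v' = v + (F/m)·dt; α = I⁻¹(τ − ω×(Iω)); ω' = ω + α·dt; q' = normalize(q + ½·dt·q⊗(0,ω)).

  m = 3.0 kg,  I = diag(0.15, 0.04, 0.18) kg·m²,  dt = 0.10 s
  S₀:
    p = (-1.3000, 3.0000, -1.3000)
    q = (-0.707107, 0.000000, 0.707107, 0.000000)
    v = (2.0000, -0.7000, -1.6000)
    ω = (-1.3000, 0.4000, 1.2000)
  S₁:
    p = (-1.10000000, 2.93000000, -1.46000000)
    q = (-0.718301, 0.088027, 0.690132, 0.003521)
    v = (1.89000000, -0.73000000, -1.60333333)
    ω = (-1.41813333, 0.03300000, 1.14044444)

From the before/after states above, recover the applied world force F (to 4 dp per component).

F = (-3.3000, -0.9000, -0.1000)

velocity change Δv = (-0.11000000, -0.03000000, -0.00333333)
applied force F = (-3.3000, -0.9000, -0.1000)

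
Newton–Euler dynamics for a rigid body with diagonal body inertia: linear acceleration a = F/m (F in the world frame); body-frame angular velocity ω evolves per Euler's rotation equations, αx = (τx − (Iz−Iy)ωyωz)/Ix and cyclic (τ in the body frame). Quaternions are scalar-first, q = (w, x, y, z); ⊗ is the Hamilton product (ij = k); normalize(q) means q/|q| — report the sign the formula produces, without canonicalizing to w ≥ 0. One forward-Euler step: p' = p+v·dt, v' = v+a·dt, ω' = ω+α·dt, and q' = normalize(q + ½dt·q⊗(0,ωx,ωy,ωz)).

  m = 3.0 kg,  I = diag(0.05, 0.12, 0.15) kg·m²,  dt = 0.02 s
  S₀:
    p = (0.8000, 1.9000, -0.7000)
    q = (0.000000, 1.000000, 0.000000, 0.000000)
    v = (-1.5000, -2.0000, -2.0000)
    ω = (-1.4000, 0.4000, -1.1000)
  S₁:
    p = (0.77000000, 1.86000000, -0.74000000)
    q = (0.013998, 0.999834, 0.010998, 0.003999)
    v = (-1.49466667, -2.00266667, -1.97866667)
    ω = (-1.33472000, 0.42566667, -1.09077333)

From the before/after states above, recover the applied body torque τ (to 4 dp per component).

τ = (0.1500, 0.0000, 0.0300)

Δω = ω₁−ω₀ = (0.06528000, 0.02566667, 0.00922667)
τ = I·(Δω/dt) + ω₀×(Iω₀) = (0.1500, 0.0000, 0.0300)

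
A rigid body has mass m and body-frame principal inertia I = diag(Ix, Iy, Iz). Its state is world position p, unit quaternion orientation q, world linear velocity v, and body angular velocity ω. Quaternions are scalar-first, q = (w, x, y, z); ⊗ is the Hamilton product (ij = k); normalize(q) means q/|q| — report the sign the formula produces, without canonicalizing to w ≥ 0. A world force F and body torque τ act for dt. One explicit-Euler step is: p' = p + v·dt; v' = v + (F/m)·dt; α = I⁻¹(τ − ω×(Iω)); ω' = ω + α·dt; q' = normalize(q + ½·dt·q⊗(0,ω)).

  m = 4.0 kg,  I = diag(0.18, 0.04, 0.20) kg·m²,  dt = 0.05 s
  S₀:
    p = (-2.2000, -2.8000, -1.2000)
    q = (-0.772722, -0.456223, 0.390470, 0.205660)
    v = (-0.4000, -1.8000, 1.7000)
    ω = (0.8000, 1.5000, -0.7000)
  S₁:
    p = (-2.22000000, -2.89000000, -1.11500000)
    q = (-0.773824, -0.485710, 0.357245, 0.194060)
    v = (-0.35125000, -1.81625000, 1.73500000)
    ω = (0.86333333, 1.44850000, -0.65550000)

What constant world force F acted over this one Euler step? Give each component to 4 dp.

velocity change Δv = (0.04875000, -0.01625000, 0.03500000)
m·(v₁−v₀)/dt = (3.9000, -1.3000, 2.8000)

F = (3.9000, -1.3000, 2.8000)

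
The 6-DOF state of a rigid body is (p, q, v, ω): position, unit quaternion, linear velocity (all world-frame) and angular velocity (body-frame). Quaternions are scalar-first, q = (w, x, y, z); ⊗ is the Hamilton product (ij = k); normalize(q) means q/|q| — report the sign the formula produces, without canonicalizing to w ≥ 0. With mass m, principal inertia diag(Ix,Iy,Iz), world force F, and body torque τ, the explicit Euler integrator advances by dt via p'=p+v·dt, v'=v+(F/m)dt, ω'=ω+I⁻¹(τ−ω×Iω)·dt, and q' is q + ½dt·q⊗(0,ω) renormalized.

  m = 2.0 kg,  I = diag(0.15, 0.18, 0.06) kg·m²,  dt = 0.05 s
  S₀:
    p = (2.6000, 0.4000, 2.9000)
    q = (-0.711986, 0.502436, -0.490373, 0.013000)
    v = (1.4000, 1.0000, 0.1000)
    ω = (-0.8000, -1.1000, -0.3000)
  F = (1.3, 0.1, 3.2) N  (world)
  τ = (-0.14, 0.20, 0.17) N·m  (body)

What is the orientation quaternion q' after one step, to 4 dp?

q' = (-0.7149, 0.5204, -0.4670, -0.0053)

Hamilton product q⊗(0,ω) = (-0.1335615, 0.7310007, 0.9235154, -0.7313822)
q + ½dt·q⊗(0,ω), renormalized = (-0.7149, 0.5204, -0.4670, -0.0053)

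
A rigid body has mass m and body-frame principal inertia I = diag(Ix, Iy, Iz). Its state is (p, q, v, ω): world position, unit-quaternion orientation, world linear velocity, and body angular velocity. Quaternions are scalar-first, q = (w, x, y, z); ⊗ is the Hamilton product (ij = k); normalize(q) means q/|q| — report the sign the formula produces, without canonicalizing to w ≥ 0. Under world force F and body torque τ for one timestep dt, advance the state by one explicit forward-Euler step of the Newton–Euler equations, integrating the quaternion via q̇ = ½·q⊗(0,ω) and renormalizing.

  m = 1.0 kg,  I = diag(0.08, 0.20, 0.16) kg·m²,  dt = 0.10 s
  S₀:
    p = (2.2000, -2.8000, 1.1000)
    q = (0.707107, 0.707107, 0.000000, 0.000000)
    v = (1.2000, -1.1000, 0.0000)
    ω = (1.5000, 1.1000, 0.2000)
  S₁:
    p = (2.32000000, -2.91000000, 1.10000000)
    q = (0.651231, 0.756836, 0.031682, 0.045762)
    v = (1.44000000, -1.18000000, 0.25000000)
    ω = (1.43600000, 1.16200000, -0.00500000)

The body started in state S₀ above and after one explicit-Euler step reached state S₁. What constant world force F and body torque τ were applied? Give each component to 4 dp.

velocity change Δv = (0.24000000, -0.08000000, 0.25000000)
m·(v₁−v₀)/dt = (2.4000, -0.8000, 2.5000)
Δω = ω₁−ω₀ = (-0.06400000, 0.06200000, -0.20500000)
precession coupling = (-0.0088, -0.0240, 0.1980)
τ = I·(Δω/dt) + ω₀×(Iω₀) = (-0.0600, 0.1000, -0.1300)

F = (2.4000, -0.8000, 2.5000)
τ = (-0.0600, 0.1000, -0.1300)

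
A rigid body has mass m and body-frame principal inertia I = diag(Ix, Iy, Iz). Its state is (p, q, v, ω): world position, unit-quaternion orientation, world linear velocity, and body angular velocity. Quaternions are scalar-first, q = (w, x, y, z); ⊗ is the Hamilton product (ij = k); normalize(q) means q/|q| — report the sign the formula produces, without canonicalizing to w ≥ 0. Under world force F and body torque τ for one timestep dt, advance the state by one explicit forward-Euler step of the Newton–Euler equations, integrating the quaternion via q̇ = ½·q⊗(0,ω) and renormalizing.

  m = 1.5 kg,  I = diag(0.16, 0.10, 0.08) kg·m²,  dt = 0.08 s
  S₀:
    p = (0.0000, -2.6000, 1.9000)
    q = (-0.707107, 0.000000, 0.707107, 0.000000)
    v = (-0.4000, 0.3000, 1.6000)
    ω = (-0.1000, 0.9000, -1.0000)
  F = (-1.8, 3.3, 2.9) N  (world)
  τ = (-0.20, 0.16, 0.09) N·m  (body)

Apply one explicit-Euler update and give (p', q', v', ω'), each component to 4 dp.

p' = (-0.0320, -2.5760, 2.0280)
q' = (-0.7315, -0.0254, 0.6807, 0.0311)
v' = (-0.4960, 0.4760, 1.7547)
ω' = (-0.2090, 1.0216, -0.9154)

a = F/m = (-1.2000, 2.2000, 1.9333)
new position p' = (-0.0320, -2.5760, 2.0280)
new velocity v' = (-0.4960, 0.4760, 1.7547)
gyro term ω×Iω = (0.0180, 0.0080, 0.0054)
(τ − ω×Iω)/I = (-1.3625, 1.5200, 1.0575)
ω' = ω + α·dt = (-0.2090, 1.0216, -0.9154)
Hamilton product q⊗(0,ω) = (-0.6363963, -0.6363963, -0.6363963, 0.7778177)
q' = normalize(q + ½dt·q⊗(0,ω)) = (-0.7315, -0.0254, 0.6807, 0.0311)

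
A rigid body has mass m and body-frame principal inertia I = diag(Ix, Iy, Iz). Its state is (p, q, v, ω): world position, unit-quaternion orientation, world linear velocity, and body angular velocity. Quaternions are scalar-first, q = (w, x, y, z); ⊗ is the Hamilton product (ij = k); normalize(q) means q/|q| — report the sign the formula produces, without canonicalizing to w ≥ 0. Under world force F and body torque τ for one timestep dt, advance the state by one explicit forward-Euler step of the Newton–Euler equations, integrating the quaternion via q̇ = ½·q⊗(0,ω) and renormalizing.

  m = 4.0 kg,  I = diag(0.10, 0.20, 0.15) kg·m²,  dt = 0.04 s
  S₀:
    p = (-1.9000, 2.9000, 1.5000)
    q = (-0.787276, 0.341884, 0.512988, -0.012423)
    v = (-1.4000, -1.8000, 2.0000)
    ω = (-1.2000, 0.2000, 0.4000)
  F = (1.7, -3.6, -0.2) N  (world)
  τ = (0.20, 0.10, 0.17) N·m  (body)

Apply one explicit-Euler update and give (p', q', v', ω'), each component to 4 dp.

p' = (-1.9560, 2.8280, 1.5800)
q' = (-0.7808, 0.3648, 0.5072, -0.0050)
v' = (-1.3830, -1.8360, 1.9980)
ω' = (-1.1184, 0.2152, 0.4517)

gyro term ω×Iω = (-0.0040, 0.0240, -0.0240)
(τ − ω×Iω)/I = (2.0400, 0.3800, 1.2933)
ω + α·dt = (-1.1184, 0.2152, 0.4517)
q⊗(0,ω) = (0.3126324, 1.1524110, -0.2793012, 0.3690520)
updated quaternion q' = (-0.7808, 0.3648, 0.5072, -0.0050)
new position p' = (-1.9560, 2.8280, 1.5800)
v' = v + a·dt = (-1.3830, -1.8360, 1.9980)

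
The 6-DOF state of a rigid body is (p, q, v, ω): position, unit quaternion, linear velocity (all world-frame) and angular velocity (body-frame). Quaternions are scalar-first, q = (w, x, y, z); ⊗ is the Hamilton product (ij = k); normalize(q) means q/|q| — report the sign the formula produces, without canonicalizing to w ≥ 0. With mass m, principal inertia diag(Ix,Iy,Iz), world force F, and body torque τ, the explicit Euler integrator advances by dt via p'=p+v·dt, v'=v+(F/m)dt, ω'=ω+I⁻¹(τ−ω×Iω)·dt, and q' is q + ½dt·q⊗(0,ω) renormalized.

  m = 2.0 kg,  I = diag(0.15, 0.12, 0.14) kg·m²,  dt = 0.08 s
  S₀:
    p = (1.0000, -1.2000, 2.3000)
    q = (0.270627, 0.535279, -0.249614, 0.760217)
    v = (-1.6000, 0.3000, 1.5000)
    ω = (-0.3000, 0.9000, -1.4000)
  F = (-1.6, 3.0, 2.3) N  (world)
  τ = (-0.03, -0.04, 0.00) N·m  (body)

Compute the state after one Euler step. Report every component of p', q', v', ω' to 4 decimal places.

p' = (0.8720, -1.1760, 2.4200)
q' = (0.3279, 0.5175, -0.2185, 0.7596)
v' = (-1.6640, 0.4200, 1.5920)
ω' = (-0.3026, 0.8705, -1.4046)

p' = p + v·dt = (0.8720, -1.1760, 2.4200)
v + (F/m)dt = (-1.6640, 0.4200, 1.5920)
(τ − ω×Iω)/I = (-0.0320, -0.3683, -0.0579)
ω + α·dt = (-0.3026, 0.8705, -1.4046)
Hamilton product q⊗(0,ω) = (1.4495401, -0.4159238, 0.7648898, 0.0279891)
q + ½dt·q⊗(0,ω), renormalized = (0.3279, 0.5175, -0.2185, 0.7596)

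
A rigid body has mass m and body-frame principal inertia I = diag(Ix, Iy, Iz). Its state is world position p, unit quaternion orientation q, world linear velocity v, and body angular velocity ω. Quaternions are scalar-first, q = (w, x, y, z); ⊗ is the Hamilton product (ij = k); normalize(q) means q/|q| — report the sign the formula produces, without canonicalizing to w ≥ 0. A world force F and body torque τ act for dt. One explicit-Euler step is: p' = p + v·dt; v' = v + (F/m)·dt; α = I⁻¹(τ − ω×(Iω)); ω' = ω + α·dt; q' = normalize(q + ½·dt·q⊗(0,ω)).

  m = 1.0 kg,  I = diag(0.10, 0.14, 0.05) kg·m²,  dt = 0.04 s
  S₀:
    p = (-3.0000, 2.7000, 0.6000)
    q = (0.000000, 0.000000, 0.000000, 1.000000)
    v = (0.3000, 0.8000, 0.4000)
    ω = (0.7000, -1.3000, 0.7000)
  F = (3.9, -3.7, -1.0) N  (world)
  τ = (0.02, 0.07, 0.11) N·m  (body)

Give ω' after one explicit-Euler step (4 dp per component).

ω' = (0.6752, -1.2870, 0.8171)

(τ − ω×Iω)/I = (-0.6190, 0.3250, 2.9280)
ω + α·dt = (0.6752, -1.2870, 0.8171)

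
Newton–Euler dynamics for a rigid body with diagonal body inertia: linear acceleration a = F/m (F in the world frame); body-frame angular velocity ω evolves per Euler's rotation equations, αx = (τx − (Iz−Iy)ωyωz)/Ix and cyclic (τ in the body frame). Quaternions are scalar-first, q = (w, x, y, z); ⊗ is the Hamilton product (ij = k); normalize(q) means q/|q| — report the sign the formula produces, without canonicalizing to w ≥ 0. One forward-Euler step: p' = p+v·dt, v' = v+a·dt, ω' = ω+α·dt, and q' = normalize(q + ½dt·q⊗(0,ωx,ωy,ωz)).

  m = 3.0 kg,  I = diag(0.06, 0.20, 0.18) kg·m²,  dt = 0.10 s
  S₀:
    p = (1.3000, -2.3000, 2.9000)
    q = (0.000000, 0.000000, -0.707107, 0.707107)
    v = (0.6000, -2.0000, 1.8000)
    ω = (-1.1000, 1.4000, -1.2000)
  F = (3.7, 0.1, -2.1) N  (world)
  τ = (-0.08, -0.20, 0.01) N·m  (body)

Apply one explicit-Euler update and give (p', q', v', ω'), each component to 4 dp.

p' = (1.3600, -2.5000, 3.0800)
q' = (0.0914, -0.0070, -0.7417, 0.6644)
v' = (0.7233, -1.9967, 1.7300)
ω' = (-1.2893, 1.3792, -1.0747)

angular accel α = (-1.8933, -0.2080, 1.2533)
new body rate ω' = (-1.2893, 1.3792, -1.0747)
q⊗(0,ω) = (1.8384782, -0.1414214, -0.7778177, -0.7778177)
q' = normalize(q + ½dt·q⊗(0,ω)) = (0.0914, -0.0070, -0.7417, 0.6644)
p' = p + v·dt = (1.3600, -2.5000, 3.0800)
new velocity v' = (0.7233, -1.9967, 1.7300)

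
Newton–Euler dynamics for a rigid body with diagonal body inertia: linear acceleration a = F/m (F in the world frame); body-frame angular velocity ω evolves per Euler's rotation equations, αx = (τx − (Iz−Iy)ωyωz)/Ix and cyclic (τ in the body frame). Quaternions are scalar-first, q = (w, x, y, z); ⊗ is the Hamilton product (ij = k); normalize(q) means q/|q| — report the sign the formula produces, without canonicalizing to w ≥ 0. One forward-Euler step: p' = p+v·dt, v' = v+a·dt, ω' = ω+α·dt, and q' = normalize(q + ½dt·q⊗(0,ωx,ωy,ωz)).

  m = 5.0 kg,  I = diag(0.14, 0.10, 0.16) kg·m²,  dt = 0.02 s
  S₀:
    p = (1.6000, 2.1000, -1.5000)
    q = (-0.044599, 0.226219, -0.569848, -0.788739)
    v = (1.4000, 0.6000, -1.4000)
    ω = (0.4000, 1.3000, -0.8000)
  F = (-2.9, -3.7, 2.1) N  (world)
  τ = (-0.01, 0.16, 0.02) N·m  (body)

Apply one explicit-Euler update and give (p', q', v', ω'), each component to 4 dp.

angular accel α = (0.3743, 1.5360, 0.2550)
ω' = ω + α·dt = (0.4075, 1.3307, -0.7949)
2q̇ = q⊗(0,ω) = (0.0193236, 1.4633995, -0.1924991, 0.5577031)
updated quaternion q' = (-0.0444, 0.2408, -0.5717, -0.7831)
linear accel F/m = (-0.5800, -0.7400, 0.4200)
p + v·dt = (1.6280, 2.1120, -1.5280)
v + (F/m)dt = (1.3884, 0.5852, -1.3916)

p' = (1.6280, 2.1120, -1.5280)
q' = (-0.0444, 0.2408, -0.5717, -0.7831)
v' = (1.3884, 0.5852, -1.3916)
ω' = (0.4075, 1.3307, -0.7949)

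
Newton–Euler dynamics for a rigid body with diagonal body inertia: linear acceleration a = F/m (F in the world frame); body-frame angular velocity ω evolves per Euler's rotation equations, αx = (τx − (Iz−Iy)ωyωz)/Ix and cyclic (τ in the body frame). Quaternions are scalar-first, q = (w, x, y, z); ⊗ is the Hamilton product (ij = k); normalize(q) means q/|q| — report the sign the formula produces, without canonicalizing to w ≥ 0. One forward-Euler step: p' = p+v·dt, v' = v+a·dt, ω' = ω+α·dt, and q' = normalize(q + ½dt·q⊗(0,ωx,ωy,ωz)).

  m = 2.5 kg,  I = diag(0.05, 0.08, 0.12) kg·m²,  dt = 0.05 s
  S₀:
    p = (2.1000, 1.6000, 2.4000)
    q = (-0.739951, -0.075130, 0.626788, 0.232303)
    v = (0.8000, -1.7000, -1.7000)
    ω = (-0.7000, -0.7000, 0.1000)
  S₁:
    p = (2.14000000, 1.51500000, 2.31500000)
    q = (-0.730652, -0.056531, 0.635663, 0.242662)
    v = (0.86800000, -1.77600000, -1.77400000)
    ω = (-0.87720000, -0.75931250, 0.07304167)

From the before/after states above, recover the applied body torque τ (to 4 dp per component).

τ = (-0.1800, -0.0900, -0.0500)

Δω = ω₁−ω₀ = (-0.17720000, -0.05931250, -0.02695833)
applied torque τ = (-0.1800, -0.0900, -0.0500)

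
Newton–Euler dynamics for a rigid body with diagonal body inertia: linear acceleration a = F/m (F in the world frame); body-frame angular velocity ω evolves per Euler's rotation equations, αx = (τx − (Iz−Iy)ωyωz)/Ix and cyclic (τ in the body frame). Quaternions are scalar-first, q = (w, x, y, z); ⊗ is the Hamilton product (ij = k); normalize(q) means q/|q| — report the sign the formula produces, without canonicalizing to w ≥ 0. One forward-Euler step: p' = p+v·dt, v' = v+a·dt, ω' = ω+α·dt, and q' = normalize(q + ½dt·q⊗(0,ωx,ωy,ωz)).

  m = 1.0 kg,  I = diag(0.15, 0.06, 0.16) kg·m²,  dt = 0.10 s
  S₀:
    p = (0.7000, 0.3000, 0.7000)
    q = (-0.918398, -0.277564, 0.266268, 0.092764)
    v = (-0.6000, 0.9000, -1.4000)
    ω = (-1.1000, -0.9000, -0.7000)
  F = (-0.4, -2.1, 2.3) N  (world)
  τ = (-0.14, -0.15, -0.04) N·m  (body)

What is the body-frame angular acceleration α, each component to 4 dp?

α = (-1.3533, -2.3717, 0.3069)

precession coupling ω×(Iω) = (0.0630, -0.0077, -0.0891)
α = I⁻¹(τ − ω×Iω) = (-1.3533, -2.3717, 0.3069)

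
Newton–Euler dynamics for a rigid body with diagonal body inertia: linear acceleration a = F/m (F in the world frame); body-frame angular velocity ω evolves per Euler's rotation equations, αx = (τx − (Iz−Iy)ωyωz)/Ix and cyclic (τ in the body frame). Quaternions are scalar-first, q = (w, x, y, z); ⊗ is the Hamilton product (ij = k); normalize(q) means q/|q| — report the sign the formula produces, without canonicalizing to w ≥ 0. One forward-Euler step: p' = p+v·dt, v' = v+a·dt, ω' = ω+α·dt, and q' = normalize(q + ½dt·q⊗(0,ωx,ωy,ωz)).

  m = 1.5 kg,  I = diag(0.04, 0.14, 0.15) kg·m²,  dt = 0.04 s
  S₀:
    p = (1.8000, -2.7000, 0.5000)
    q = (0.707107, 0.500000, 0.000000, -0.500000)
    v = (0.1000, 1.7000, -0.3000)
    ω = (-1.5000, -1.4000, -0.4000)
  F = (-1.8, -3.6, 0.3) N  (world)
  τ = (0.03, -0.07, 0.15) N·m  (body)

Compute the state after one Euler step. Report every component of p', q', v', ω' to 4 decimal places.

p' = (1.8040, -2.6320, 0.4880)
q' = (0.7175, 0.4644, -0.0008, -0.5192)
v' = (0.0520, 1.6040, -0.2920)
ω' = (-1.4756, -1.4011, -0.4160)

a = F/m = (-1.2000, -2.4000, 0.2000)
p + v·dt = (1.8040, -2.6320, 0.4880)
v + (F/m)dt = (0.0520, 1.6040, -0.2920)
angular accel α = (0.6100, -0.0286, -0.4000)
ω + α·dt = (-1.4756, -1.4011, -0.4160)
q⊗(0,ω) = (0.5500000, -1.7606605, -0.0399498, -0.9828428)
q' = normalize(q + ½dt·q⊗(0,ω)) = (0.7175, 0.4644, -0.0008, -0.5192)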